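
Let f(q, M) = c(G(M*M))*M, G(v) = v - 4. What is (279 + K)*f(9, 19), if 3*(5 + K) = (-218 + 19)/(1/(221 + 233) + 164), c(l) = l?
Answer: 138177189388/74457 ≈ 1.8558e+6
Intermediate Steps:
G(v) = -4 + v
K = -1207201/223371 (K = -5 + ((-218 + 19)/(1/(221 + 233) + 164))/3 = -5 + (-199/(1/454 + 164))/3 = -5 + (-199/74457/454)/3 = -5 + (-199*454/74457)/3 = -5 + (⅓)*(-90346/74457) = -5 - 90346/223371 = -1207201/223371 ≈ -5.4045)
f(q, M) = M*(-4 + M²) (f(q, M) = (-4 + M*M)*M = (-4 + M²)*M = M*(-4 + M²))
(279 + K)*f(9, 19) = (279 - 1207201/223371)*(19*(-4 + 19²)) = 61113308*(19*(-4 + 361))/223371 = 61113308*(19*357)/223371 = (61113308/223371)*6783 = 138177189388/74457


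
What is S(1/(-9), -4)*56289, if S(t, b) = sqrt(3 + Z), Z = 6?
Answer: 168867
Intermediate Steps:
S(t, b) = 3 (S(t, b) = sqrt(3 + 6) = sqrt(9) = 3)
S(1/(-9), -4)*56289 = 3*56289 = 168867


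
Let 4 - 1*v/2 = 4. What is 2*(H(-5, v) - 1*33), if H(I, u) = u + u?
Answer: -66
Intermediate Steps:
v = 0 (v = 8 - 2*4 = 8 - 8 = 0)
H(I, u) = 2*u
2*(H(-5, v) - 1*33) = 2*(2*0 - 1*33) = 2*(0 - 33) = 2*(-33) = -66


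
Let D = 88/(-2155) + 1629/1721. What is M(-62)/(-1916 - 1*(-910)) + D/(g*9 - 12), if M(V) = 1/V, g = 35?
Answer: 210634232249/70090707458580 ≈ 0.0030052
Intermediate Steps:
D = 3359047/3708755 (D = 88*(-1/2155) + 1629*(1/1721) = -88/2155 + 1629/1721 = 3359047/3708755 ≈ 0.90571)
M(-62)/(-1916 - 1*(-910)) + D/(g*9 - 12) = 1/((-62)*(-1916 - 1*(-910))) + 3359047/(3708755*(35*9 - 12)) = -1/(62*(-1916 + 910)) + 3359047/(3708755*(315 - 12)) = -1/62/(-1006) + (3359047/3708755)/303 = -1/62*(-1/1006) + (3359047/3708755)*(1/303) = 1/62372 + 3359047/1123752765 = 210634232249/70090707458580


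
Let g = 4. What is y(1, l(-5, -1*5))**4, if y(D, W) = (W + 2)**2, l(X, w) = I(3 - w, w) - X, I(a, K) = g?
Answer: 214358881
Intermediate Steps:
I(a, K) = 4
l(X, w) = 4 - X
y(D, W) = (2 + W)**2
y(1, l(-5, -1*5))**4 = ((2 + (4 - 1*(-5)))**2)**4 = ((2 + (4 + 5))**2)**4 = ((2 + 9)**2)**4 = (11**2)**4 = 121**4 = 214358881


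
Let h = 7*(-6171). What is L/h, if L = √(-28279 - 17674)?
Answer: -I*√45953/43197 ≈ -0.0049625*I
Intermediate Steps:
h = -43197
L = I*√45953 (L = √(-45953) = I*√45953 ≈ 214.37*I)
L/h = (I*√45953)/(-43197) = (I*√45953)*(-1/43197) = -I*√45953/43197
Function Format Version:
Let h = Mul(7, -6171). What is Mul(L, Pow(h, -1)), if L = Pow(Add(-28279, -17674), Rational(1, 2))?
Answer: Mul(Rational(-1, 43197), I, Pow(45953, Rational(1, 2))) ≈ Mul(-0.0049625, I)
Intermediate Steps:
h = -43197
L = Mul(I, Pow(45953, Rational(1, 2))) (L = Pow(-45953, Rational(1, 2)) = Mul(I, Pow(45953, Rational(1, 2))) ≈ Mul(214.37, I))
Mul(L, Pow(h, -1)) = Mul(Mul(I, Pow(45953, Rational(1, 2))), Pow(-43197, -1)) = Mul(Mul(I, Pow(45953, Rational(1, 2))), Rational(-1, 43197)) = Mul(Rational(-1, 43197), I, Pow(45953, Rational(1, 2)))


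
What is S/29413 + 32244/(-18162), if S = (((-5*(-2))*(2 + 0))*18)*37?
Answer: -117745822/89033151 ≈ -1.3225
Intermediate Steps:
S = 13320 (S = ((10*2)*18)*37 = (20*18)*37 = 360*37 = 13320)
S/29413 + 32244/(-18162) = 13320/29413 + 32244/(-18162) = 13320*(1/29413) + 32244*(-1/18162) = 13320/29413 - 5374/3027 = -117745822/89033151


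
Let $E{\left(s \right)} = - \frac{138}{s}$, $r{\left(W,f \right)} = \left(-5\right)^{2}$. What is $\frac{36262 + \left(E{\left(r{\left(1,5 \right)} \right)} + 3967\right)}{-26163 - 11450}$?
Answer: $- \frac{1005587}{940325} \approx -1.0694$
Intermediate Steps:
$r{\left(W,f \right)} = 25$
$\frac{36262 + \left(E{\left(r{\left(1,5 \right)} \right)} + 3967\right)}{-26163 - 11450} = \frac{36262 + \left(- \frac{138}{25} + 3967\right)}{-26163 - 11450} = \frac{36262 + \left(\left(-138\right) \frac{1}{25} + 3967\right)}{-37613} = \left(36262 + \left(- \frac{138}{25} + 3967\right)\right) \left(- \frac{1}{37613}\right) = \left(36262 + \frac{99037}{25}\right) \left(- \frac{1}{37613}\right) = \frac{1005587}{25} \left(- \frac{1}{37613}\right) = - \frac{1005587}{940325}$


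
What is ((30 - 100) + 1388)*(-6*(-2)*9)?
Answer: 142344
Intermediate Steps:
((30 - 100) + 1388)*(-6*(-2)*9) = (-70 + 1388)*(12*9) = 1318*108 = 142344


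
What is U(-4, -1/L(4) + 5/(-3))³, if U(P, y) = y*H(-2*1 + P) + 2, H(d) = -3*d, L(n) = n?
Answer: -274625/8 ≈ -34328.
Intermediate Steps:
U(P, y) = 2 + y*(6 - 3*P) (U(P, y) = y*(-3*(-2*1 + P)) + 2 = y*(-3*(-2 + P)) + 2 = y*(6 - 3*P) + 2 = 2 + y*(6 - 3*P))
U(-4, -1/L(4) + 5/(-3))³ = (2 + 3*(-1/4 + 5/(-3))*(2 - 1*(-4)))³ = (2 + 3*(-1*¼ + 5*(-⅓))*(2 + 4))³ = (2 + 3*(-¼ - 5/3)*6)³ = (2 + 3*(-23/12)*6)³ = (2 - 69/2)³ = (-65/2)³ = -274625/8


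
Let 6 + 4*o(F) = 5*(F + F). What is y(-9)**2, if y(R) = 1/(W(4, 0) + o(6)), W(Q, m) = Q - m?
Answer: 4/1225 ≈ 0.0032653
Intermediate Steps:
o(F) = -3/2 + 5*F/2 (o(F) = -3/2 + (5*(F + F))/4 = -3/2 + (5*(2*F))/4 = -3/2 + (10*F)/4 = -3/2 + 5*F/2)
y(R) = 2/35 (y(R) = 1/((4 - 1*0) + (-3/2 + (5/2)*6)) = 1/((4 + 0) + (-3/2 + 15)) = 1/(4 + 27/2) = 1/(35/2) = 2/35)
y(-9)**2 = (2/35)**2 = 4/1225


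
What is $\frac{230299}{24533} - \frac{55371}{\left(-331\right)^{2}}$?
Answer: $\frac{23873371996}{2687860013} \approx 8.8819$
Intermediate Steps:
$\frac{230299}{24533} - \frac{55371}{\left(-331\right)^{2}} = 230299 \cdot \frac{1}{24533} - \frac{55371}{109561} = \frac{230299}{24533} - \frac{55371}{109561} = \frac{23873371996}{2687860013}$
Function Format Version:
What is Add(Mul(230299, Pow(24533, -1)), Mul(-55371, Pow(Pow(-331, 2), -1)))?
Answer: Rational(23873371996, 2687860013) ≈ 8.8819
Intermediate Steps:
Add(Mul(230299, Pow(24533, -1)), Mul(-55371, Pow(Pow(-331, 2), -1))) = Add(Mul(230299, Rational(1, 24533)), Mul(-55371, Pow(109561, -1))) = Add(Rational(230299, 24533), Mul(-55371, Rational(1, 109561))) = Add(Rational(230299, 24533), Rational(-55371, 109561)) = Rational(23873371996, 2687860013)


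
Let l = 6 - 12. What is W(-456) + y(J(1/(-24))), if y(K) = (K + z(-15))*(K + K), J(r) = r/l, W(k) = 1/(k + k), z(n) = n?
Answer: -41237/196992 ≈ -0.20933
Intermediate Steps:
W(k) = 1/(2*k)
l = -6
J(r) = -r/6 (J(r) = r/(-6) = r*(-1/6) = -r/6)
y(K) = 2*K*(-15 + K) (y(K) = (K - 15)*(K + K) = (-15 + K)*(2*K) = 2*K*(-15 + K))
W(-456) + y(J(1/(-24))) = (1/2)/(-456) + 2*(-1/6/(-24))*(-15 - 1/6/(-24)) = (1/2)*(-1/456) + 2*(-1/6*(-1/24))*(-15 - 1/6*(-1/24)) = -1/912 + 2*(1/144)*(-15 + 1/144) = -1/912 + 2*(1/144)*(-2159/144) = -1/912 - 2159/10368 = -41237/196992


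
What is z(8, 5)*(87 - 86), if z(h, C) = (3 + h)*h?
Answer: 88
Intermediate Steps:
z(h, C) = h*(3 + h)
z(8, 5)*(87 - 86) = (8*(3 + 8))*(87 - 86) = (8*11)*1 = 88*1 = 88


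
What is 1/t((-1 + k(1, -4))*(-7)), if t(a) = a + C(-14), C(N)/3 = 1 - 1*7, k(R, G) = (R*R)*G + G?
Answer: 1/45 ≈ 0.022222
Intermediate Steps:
k(R, G) = G + G*R**2 (k(R, G) = R**2*G + G = G*R**2 + G = G + G*R**2)
C(N) = -18 (C(N) = 3*(1 - 1*7) = 3*(1 - 7) = 3*(-6) = -18)
t(a) = -18 + a (t(a) = a - 18 = -18 + a)
1/t((-1 + k(1, -4))*(-7)) = 1/(-18 + (-1 - 4*(1 + 1**2))*(-7)) = 1/(-18 + (-1 - 4*(1 + 1))*(-7)) = 1/(-18 + (-1 - 4*2)*(-7)) = 1/(-18 + (-1 - 8)*(-7)) = 1/(-18 - 9*(-7)) = 1/(-18 + 63) = 1/45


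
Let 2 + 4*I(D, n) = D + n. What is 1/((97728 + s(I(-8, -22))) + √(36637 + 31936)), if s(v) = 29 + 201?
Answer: 97958/9595701191 - √68573/9595701191 ≈ 1.0181e-5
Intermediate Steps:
I(D, n) = -½ + D/4 + n/4 (I(D, n) = -½ + (D + n)/4 = -½ + (D/4 + n/4) = -½ + D/4 + n/4)
s(v) = 230
1/((97728 + s(I(-8, -22))) + √(36637 + 31936)) = 1/((97728 + 230) + √(36637 + 31936)) = 1/(97958 + √68573)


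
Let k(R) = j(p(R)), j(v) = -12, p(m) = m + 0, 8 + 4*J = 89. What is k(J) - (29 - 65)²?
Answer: -1308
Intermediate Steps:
J = 81/4 (J = -2 + (¼)*89 = -2 + 89/4 = 81/4 ≈ 20.250)
p(m) = m
k(R) = -12
k(J) - (29 - 65)² = -12 - (29 - 65)² = -12 - 1*(-36)² = -12 - 1*1296 = -12 - 1296 = -1308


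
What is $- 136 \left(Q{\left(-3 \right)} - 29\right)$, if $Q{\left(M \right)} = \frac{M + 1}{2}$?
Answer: $4080$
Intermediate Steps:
$Q{\left(M \right)} = \frac{1}{2} + \frac{M}{2}$ ($Q{\left(M \right)} = \left(1 + M\right) \frac{1}{2} = \frac{1}{2} + \frac{M}{2}$)
$- 136 \left(Q{\left(-3 \right)} - 29\right) = - 136 \left(\left(\frac{1}{2} + \frac{1}{2} \left(-3\right)\right) - 29\right) = - 136 \left(\left(\frac{1}{2} - \frac{3}{2}\right) - 29\right) = - 136 \left(-1 - 29\right) = \left(-136\right) \left(-30\right) = 4080$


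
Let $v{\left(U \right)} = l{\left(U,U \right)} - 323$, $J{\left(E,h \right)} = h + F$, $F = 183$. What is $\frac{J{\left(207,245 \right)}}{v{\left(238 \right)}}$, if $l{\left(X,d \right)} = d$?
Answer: $- \frac{428}{85} \approx -5.0353$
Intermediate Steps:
$J{\left(E,h \right)} = 183 + h$ ($J{\left(E,h \right)} = h + 183 = 183 + h$)
$v{\left(U \right)} = -323 + U$ ($v{\left(U \right)} = U - 323 = -323 + U$)
$\frac{J{\left(207,245 \right)}}{v{\left(238 \right)}} = \frac{183 + 245}{-323 + 238} = \frac{428}{-85} = 428 \left(- \frac{1}{85}\right) = - \frac{428}{85}$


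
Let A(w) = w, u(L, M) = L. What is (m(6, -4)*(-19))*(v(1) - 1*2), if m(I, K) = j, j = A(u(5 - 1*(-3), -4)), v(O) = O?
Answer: 152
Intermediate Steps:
j = 8 (j = 5 - 1*(-3) = 5 + 3 = 8)
m(I, K) = 8
(m(6, -4)*(-19))*(v(1) - 1*2) = (8*(-19))*(1 - 1*2) = -152*(1 - 2) = -152*(-1) = 152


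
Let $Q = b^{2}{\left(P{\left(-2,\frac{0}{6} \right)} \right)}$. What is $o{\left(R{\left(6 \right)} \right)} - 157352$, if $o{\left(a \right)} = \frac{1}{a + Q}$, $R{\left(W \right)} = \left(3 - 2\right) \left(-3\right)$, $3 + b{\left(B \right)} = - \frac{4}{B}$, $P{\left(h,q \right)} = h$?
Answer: $- \frac{314705}{2} \approx -1.5735 \cdot 10^{5}$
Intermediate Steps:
$b{\left(B \right)} = -3 - \frac{4}{B}$
$R{\left(W \right)} = -3$ ($R{\left(W \right)} = 1 \left(-3\right) = -3$)
$Q = 1$ ($Q = \left(-3 - \frac{4}{-2}\right)^{2} = \left(-3 - -2\right)^{2} = \left(-3 + 2\right)^{2} = \left(-1\right)^{2} = 1$)
$o{\left(a \right)} = \frac{1}{1 + a}$ ($o{\left(a \right)} = \frac{1}{a + 1} = \frac{1}{1 + a}$)
$o{\left(R{\left(6 \right)} \right)} - 157352 = \frac{1}{1 - 3} - 157352 = \frac{1}{-2} - 157352 = - \frac{1}{2} - 157352 = - \frac{314705}{2}$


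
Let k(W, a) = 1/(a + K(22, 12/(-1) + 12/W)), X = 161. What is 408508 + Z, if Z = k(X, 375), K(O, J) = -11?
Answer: 148696913/364 ≈ 4.0851e+5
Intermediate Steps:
k(W, a) = 1/(-11 + a) (k(W, a) = 1/(a - 11) = 1/(-11 + a))
Z = 1/364 (Z = 1/(-11 + 375) = 1/364 ≈ 0.0027473)
408508 + Z = 408508 + 1/364 = 148696913/364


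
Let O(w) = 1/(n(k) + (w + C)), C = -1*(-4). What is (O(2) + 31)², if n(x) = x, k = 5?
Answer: 116964/121 ≈ 966.64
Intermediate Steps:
C = 4
O(w) = 1/(9 + w) (O(w) = 1/(5 + (w + 4)) = 1/(5 + (4 + w)) = 1/(9 + w))
(O(2) + 31)² = (1/(9 + 2) + 31)² = (1/11 + 31)² = (342/11)² = 116964/121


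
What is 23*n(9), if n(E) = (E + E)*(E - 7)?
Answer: 828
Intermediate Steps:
n(E) = 2*E*(-7 + E) (n(E) = (2*E)*(-7 + E) = 2*E*(-7 + E))
23*n(9) = 23*(2*9*(-7 + 9)) = 23*(2*9*2) = 23*36 = 828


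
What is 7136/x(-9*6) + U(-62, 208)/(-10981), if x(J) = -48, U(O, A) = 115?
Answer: -4897871/32943 ≈ -148.68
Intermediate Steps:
7136/x(-9*6) + U(-62, 208)/(-10981) = 7136/(-48) + 115/(-10981) = 7136*(-1/48) + 115*(-1/10981) = -446/3 - 115/10981 = -4897871/32943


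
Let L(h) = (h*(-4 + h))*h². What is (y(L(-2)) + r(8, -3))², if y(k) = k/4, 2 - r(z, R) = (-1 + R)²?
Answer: 4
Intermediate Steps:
L(h) = h³*(-4 + h)
r(z, R) = 2 - (-1 + R)²
y(k) = k/4 (y(k) = k*(¼) = k/4)
(y(L(-2)) + r(8, -3))² = (((-2)³*(-4 - 2))/4 + (2 - (-1 - 3)²))² = ((-8*(-6))/4 + (2 - 1*(-4)²))² = ((¼)*48 + (2 - 1*16))² = (12 + (2 - 16))² = (12 - 14)² = (-2)² = 4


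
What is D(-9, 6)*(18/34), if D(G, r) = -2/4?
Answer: -9/34 ≈ -0.26471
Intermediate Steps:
D(G, r) = -1/2 (D(G, r) = -2*1/4 = -1/2)
D(-9, 6)*(18/34) = -9/34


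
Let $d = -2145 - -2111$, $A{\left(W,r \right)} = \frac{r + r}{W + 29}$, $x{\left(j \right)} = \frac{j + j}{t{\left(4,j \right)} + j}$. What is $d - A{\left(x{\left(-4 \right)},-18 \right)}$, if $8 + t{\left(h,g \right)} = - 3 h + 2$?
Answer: $- \frac{10586}{323} \approx -32.774$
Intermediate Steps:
$t{\left(h,g \right)} = -6 - 3 h$ ($t{\left(h,g \right)} = -8 - \left(-2 + 3 h\right) = -6 - 3 h$)
$x{\left(j \right)} = \frac{2 j}{-18 + j}$ ($x{\left(j \right)} = \frac{j + j}{\left(-6 - 12\right) + j} = \frac{2 j}{\left(-6 - 12\right) + j} = \frac{2 j}{-18 + j}$)
$A{\left(W,r \right)} = \frac{2 r}{29 + W}$
$d = -34$ ($d = -2145 + 2111 = -34$)
$d - A{\left(x{\left(-4 \right)},-18 \right)} = -34 - 2 \left(-18\right) \frac{1}{29 + 2 \left(-4\right) \frac{1}{-18 - 4}} = -34 - 2 \left(-18\right) \frac{1}{29 + 2 \left(-4\right) \frac{1}{-22}} = -34 - 2 \left(-18\right) \frac{1}{29 + 2 \left(-4\right) \left(- \frac{1}{22}\right)} = -34 - 2 \left(-18\right) \frac{1}{29 + \frac{4}{11}} = -34 - 2 \left(-18\right) \frac{1}{\frac{323}{11}} = -34 - 2 \left(-18\right) \frac{11}{323} = -34 - - \frac{396}{323} = -34 + \frac{396}{323} = - \frac{10586}{323}$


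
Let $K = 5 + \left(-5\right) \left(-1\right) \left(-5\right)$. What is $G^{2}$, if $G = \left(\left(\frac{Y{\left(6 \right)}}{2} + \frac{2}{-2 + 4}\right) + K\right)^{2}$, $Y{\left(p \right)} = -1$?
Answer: $\frac{2313441}{16} \approx 1.4459 \cdot 10^{5}$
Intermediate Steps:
$K = -20$ ($K = 5 + 5 \left(-5\right) = 5 - 25 = -20$)
$G = \frac{1521}{4}$ ($G = \left(\left(- \frac{1}{2} + \frac{2}{-2 + 4}\right) - 20\right)^{2} = \left(\left(\left(-1\right) \frac{1}{2} + \frac{2}{2}\right) - 20\right)^{2} = \left(\left(- \frac{1}{2} + 2 \cdot \frac{1}{2}\right) - 20\right)^{2} = \left(\left(- \frac{1}{2} + 1\right) - 20\right)^{2} = \left(\frac{1}{2} - 20\right)^{2} = \left(- \frac{39}{2}\right)^{2} = \frac{1521}{4} \approx 380.25$)
$G^{2} = \left(\frac{1521}{4}\right)^{2} = \frac{2313441}{16}$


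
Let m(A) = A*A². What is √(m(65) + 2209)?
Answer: √276834 ≈ 526.15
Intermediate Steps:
m(A) = A³
√(m(65) + 2209) = √(65³ + 2209) = √(274625 + 2209) = √276834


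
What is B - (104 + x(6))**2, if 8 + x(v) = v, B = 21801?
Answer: 11397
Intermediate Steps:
x(v) = -8 + v
B - (104 + x(6))**2 = 21801 - (104 + (-8 + 6))**2 = 21801 - (104 - 2)**2 = 21801 - 1*102**2 = 21801 - 1*10404 = 21801 - 10404 = 11397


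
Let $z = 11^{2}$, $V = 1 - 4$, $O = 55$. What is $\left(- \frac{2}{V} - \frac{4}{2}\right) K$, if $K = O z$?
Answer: $- \frac{26620}{3} \approx -8873.3$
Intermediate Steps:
$V = -3$ ($V = 1 - 4 = -3$)
$z = 121$
$K = 6655$ ($K = 55 \cdot 121 = 6655$)
$\left(- \frac{2}{V} - \frac{4}{2}\right) K = \left(- \frac{2}{-3} - \frac{4}{2}\right) 6655 = \left(\left(-2\right) \left(- \frac{1}{3}\right) - 2\right) 6655 = \left(\frac{2}{3} - 2\right) 6655 = \left(- \frac{4}{3}\right) 6655 = - \frac{26620}{3}$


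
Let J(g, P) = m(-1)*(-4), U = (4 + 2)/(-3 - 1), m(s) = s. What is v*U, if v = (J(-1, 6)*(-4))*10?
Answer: 240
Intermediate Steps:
U = -3/2 (U = 6/(-4) = 6*(-¼) = -3/2 ≈ -1.5000)
J(g, P) = 4 (J(g, P) = -1*(-4) = 4)
v = -160 (v = (4*(-4))*10 = -16*10 = -160)
v*U = -160*(-3/2) = 240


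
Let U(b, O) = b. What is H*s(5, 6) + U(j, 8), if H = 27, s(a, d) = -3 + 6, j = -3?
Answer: 78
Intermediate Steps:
s(a, d) = 3
H*s(5, 6) + U(j, 8) = 27*3 - 3 = 81 - 3 = 78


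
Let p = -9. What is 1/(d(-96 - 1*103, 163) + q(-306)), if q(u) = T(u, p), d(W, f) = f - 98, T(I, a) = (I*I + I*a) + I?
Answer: 1/96149 ≈ 1.0401e-5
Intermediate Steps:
T(I, a) = I + I**2 + I*a (T(I, a) = (I**2 + I*a) + I = I + I**2 + I*a)
d(W, f) = -98 + f
q(u) = u*(-8 + u) (q(u) = u*(1 + u - 9) = u*(-8 + u))
1/(d(-96 - 1*103, 163) + q(-306)) = 1/((-98 + 163) - 306*(-8 - 306)) = 1/(65 - 306*(-314)) = 1/(65 + 96084) = 1/96149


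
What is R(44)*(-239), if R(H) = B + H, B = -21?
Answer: -5497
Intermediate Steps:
R(H) = -21 + H
R(44)*(-239) = (-21 + 44)*(-239) = 23*(-239) = -5497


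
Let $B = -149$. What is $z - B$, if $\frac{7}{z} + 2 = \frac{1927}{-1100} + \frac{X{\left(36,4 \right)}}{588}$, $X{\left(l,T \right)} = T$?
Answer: $\frac{89097881}{605569} \approx 147.13$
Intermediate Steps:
$z = - \frac{1131900}{605569}$ ($z = \frac{7}{-2 + \left(\frac{1927}{-1100} + \frac{4}{588}\right)} = \frac{7}{-2 + \left(1927 \left(- \frac{1}{1100}\right) + 4 \cdot \frac{1}{588}\right)} = \frac{7}{-2 + \left(- \frac{1927}{1100} + \frac{1}{147}\right)} = \frac{7}{-2 - \frac{282169}{161700}} = \frac{7}{- \frac{605569}{161700}} = 7 \left(- \frac{161700}{605569}\right) = - \frac{1131900}{605569} \approx -1.8692$)
$z - B = - \frac{1131900}{605569} - -149 = - \frac{1131900}{605569} + 149 = \frac{89097881}{605569}$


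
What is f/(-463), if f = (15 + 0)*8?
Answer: -120/463 ≈ -0.25918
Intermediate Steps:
f = 120 (f = 15*8 = 120)
f/(-463) = 120/(-463) = 120*(-1/463) = -120/463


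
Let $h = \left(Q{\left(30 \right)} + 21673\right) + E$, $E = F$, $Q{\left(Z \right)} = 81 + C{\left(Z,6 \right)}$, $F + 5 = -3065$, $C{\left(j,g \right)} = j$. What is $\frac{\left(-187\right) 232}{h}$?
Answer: $- \frac{21692}{9357} \approx -2.3183$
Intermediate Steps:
$F = -3070$ ($F = -5 - 3065 = -3070$)
$Q{\left(Z \right)} = 81 + Z$
$E = -3070$
$h = 18714$ ($h = \left(\left(81 + 30\right) + 21673\right) - 3070 = \left(111 + 21673\right) - 3070 = 21784 - 3070 = 18714$)
$\frac{\left(-187\right) 232}{h} = \frac{\left(-187\right) 232}{18714} = \left(-43384\right) \frac{1}{18714} = - \frac{21692}{9357}$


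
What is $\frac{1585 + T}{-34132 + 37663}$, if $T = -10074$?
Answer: $- \frac{8489}{3531} \approx -2.4041$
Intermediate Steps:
$\frac{1585 + T}{-34132 + 37663} = \frac{1585 - 10074}{-34132 + 37663} = - \frac{8489}{3531}$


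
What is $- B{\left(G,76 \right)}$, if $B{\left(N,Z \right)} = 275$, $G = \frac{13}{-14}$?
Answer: $-275$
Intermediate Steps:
$G = - \frac{13}{14}$ ($G = 13 \left(- \frac{1}{14}\right) = - \frac{13}{14} \approx -0.92857$)
$- B{\left(G,76 \right)} = \left(-1\right) 275 = -275$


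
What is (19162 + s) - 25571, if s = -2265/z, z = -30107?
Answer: -192953498/30107 ≈ -6408.9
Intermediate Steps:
s = 2265/30107 (s = -2265/(-30107) = -2265*(-1/30107) = 2265/30107 ≈ 0.075232)
(19162 + s) - 25571 = (19162 + 2265/30107) - 25571 = 576912599/30107 - 25571 = -192953498/30107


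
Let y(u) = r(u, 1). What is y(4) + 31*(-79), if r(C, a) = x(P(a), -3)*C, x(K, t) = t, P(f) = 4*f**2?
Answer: -2461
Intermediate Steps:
r(C, a) = -3*C
y(u) = -3*u
y(4) + 31*(-79) = -3*4 + 31*(-79) = -12 - 2449 = -2461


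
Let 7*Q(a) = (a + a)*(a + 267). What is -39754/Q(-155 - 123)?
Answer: -91/2 ≈ -45.500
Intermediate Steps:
Q(a) = 2*a*(267 + a)/7 (Q(a) = ((a + a)*(a + 267))/7 = ((2*a)*(267 + a))/7 = (2*a*(267 + a))/7 = 2*a*(267 + a)/7)
-39754/Q(-155 - 123) = -39754*7/(2*(-155 - 123)*(267 + (-155 - 123))) = -39754*(-7/(556*(267 - 278))) = -39754/((2/7)*(-278)*(-11)) = -39754/6116/7 = -39754*7/6116 = -91/2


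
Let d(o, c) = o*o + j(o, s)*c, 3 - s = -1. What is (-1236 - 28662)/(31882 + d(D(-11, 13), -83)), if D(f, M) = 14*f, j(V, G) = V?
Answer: -14949/34190 ≈ -0.43723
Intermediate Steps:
s = 4 (s = 3 - 1*(-1) = 3 + 1 = 4)
d(o, c) = o**2 + c*o (d(o, c) = o*o + o*c = o**2 + c*o)
(-1236 - 28662)/(31882 + d(D(-11, 13), -83)) = (-1236 - 28662)/(31882 + (14*(-11))*(-83 + 14*(-11))) = -29898/(31882 - 154*(-83 - 154)) = -29898/(31882 - 154*(-237)) = -29898/(31882 + 36498) = -29898/68380 = -29898*1/68380 = -14949/34190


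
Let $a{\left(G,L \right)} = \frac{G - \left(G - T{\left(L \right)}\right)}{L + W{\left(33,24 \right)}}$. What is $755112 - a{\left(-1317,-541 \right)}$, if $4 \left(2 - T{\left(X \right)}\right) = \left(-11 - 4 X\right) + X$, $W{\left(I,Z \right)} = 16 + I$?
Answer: $\frac{371514703}{492} \approx 7.5511 \cdot 10^{5}$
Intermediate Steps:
$T{\left(X \right)} = \frac{19}{4} + \frac{3 X}{4}$ ($T{\left(X \right)} = 2 - \frac{\left(-11 - 4 X\right) + X}{4} = 2 - \frac{-11 - 3 X}{4} = 2 + \left(\frac{11}{4} + \frac{3 X}{4}\right) = \frac{19}{4} + \frac{3 X}{4}$)
$a{\left(G,L \right)} = \frac{\frac{19}{4} + \frac{3 L}{4}}{49 + L}$ ($a{\left(G,L \right)} = \frac{G - \left(- \frac{19}{4} + G - \frac{3 L}{4}\right)}{L + \left(16 + 33\right)} = \frac{G + \left(\frac{19}{4} - G + \frac{3 L}{4}\right)}{L + 49} = \frac{\frac{19}{4} + \frac{3 L}{4}}{49 + L}$)
$755112 - a{\left(-1317,-541 \right)} = 755112 - \frac{19 + 3 \left(-541\right)}{4 \left(49 - 541\right)} = 755112 - \frac{19 - 1623}{4 \left(-492\right)} = 755112 - \frac{1}{4} \left(- \frac{1}{492}\right) \left(-1604\right) = 755112 - \frac{401}{492} = \frac{371514703}{492}$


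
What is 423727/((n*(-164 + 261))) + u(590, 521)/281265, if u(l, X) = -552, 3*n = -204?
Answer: -2336925797/36376940 ≈ -64.242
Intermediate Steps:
n = -68 (n = (⅓)*(-204) = -68)
423727/((n*(-164 + 261))) + u(590, 521)/281265 = 423727/((-68*(-164 + 261))) - 552/281265 = 423727/((-68*97)) - 552*1/281265 = 423727/(-6596) - 184/93755 = 423727*(-1/6596) - 184/93755 = -423727/6596 - 184/93755 = -2336925797/36376940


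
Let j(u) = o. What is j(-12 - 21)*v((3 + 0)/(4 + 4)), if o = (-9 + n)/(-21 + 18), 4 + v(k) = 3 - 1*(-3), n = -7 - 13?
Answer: 58/3 ≈ 19.333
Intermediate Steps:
n = -20
v(k) = 2 (v(k) = -4 + (3 - 1*(-3)) = -4 + (3 + 3) = -4 + 6 = 2)
o = 29/3 (o = (-9 - 20)/(-21 + 18) = -29/(-3) = -29*(-1/3) = 29/3 ≈ 9.6667)
j(u) = 29/3
j(-12 - 21)*v((3 + 0)/(4 + 4)) = (29/3)*2 = 58/3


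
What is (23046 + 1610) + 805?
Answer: 25461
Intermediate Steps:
(23046 + 1610) + 805 = 24656 + 805 = 25461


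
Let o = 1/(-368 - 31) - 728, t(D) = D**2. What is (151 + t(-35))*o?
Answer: -399690848/399 ≈ -1.0017e+6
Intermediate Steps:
o = -290473/399 (o = 1/(-399) - 728 = -1/399 - 728 = -290473/399 ≈ -728.00)
(151 + t(-35))*o = (151 + (-35)**2)*(-290473/399) = (151 + 1225)*(-290473/399) = 1376*(-290473/399) = -399690848/399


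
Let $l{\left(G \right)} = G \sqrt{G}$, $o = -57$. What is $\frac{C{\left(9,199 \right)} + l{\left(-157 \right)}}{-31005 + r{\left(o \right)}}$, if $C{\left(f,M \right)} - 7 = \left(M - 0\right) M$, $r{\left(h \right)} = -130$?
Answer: $- \frac{39608}{31135} + \frac{157 i \sqrt{157}}{31135} \approx -1.2721 + 0.063183 i$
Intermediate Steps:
$l{\left(G \right)} = G^{\frac{3}{2}}$
$C{\left(f,M \right)} = 7 + M^{2}$ ($C{\left(f,M \right)} = 7 + \left(M - 0\right) M = 7 + \left(M + 0\right) M = 7 + M M = 7 + M^{2}$)
$\frac{C{\left(9,199 \right)} + l{\left(-157 \right)}}{-31005 + r{\left(o \right)}} = \frac{\left(7 + 199^{2}\right) + \left(-157\right)^{\frac{3}{2}}}{-31005 - 130} = \frac{\left(7 + 39601\right) - 157 i \sqrt{157}}{-31135} = \left(39608 - 157 i \sqrt{157}\right) \left(- \frac{1}{31135}\right) = - \frac{39608}{31135} + \frac{157 i \sqrt{157}}{31135}$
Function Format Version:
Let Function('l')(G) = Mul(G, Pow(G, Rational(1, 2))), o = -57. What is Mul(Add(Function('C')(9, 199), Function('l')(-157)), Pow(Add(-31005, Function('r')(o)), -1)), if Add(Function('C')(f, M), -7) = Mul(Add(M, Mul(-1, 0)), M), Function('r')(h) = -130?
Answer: Add(Rational(-39608, 31135), Mul(Rational(157, 31135), I, Pow(157, Rational(1, 2)))) ≈ Add(-1.2721, Mul(0.063183, I))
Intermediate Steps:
Function('l')(G) = Pow(G, Rational(3, 2))
Function('C')(f, M) = Add(7, Pow(M, 2)) (Function('C')(f, M) = Add(7, Mul(Add(M, Mul(-1, 0)), M)) = Add(7, Mul(Add(M, 0), M)) = Add(7, Mul(M, M)) = Add(7, Pow(M, 2)))
Mul(Add(Function('C')(9, 199), Function('l')(-157)), Pow(Add(-31005, Function('r')(o)), -1)) = Mul(Add(Add(7, Pow(199, 2)), Pow(-157, Rational(3, 2))), Pow(Add(-31005, -130), -1)) = Mul(Add(Add(7, 39601), Mul(-157, I, Pow(157, Rational(1, 2)))), Pow(-31135, -1)) = Mul(Add(39608, Mul(-157, I, Pow(157, Rational(1, 2)))), Rational(-1, 31135)) = Add(Rational(-39608, 31135), Mul(Rational(157, 31135), I, Pow(157, Rational(1, 2))))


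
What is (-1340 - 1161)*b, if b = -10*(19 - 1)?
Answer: 450180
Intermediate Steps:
b = -180 (b = -10*18 = -180)
(-1340 - 1161)*b = (-1340 - 1161)*(-180) = -2501*(-180) = 450180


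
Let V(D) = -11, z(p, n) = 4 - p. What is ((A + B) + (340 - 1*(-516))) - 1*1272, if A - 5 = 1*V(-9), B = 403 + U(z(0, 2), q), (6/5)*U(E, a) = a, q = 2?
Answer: -52/3 ≈ -17.333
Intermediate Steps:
U(E, a) = 5*a/6
B = 1214/3 (B = 403 + (⅚)*2 = 403 + 5/3 = 1214/3 ≈ 404.67)
A = -6 (A = 5 + 1*(-11) = 5 - 11 = -6)
((A + B) + (340 - 1*(-516))) - 1*1272 = ((-6 + 1214/3) + (340 - 1*(-516))) - 1*1272 = (1196/3 + (340 + 516)) - 1272 = (1196/3 + 856) - 1272 = 3764/3 - 1272 = -52/3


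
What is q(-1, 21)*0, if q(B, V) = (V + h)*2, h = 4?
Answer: 0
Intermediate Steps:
q(B, V) = 8 + 2*V (q(B, V) = (V + 4)*2 = (4 + V)*2 = 8 + 2*V)
q(-1, 21)*0 = (8 + 2*21)*0 = (8 + 42)*0 = 50*0 = 0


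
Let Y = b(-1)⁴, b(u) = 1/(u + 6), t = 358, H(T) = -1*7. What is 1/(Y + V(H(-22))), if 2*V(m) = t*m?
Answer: -625/783124 ≈ -0.00079809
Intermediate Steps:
H(T) = -7
b(u) = 1/(6 + u)
V(m) = 179*m (V(m) = (358*m)/2 = 179*m)
Y = 1/625 (Y = (1/(6 - 1))⁴ = (1/5)⁴ = (⅕)⁴ = 1/625 ≈ 0.0016000)
1/(Y + V(H(-22))) = 1/(1/625 + 179*(-7)) = 1/(1/625 - 1253) = 1/(-783124/625) = -625/783124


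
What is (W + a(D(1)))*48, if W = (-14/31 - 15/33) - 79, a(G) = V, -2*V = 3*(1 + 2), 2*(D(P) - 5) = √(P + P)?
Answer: -1381560/341 ≈ -4051.5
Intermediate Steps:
D(P) = 5 + √2*√P/2 (D(P) = 5 + √(P + P)/2 = 5 + √(2*P)/2 = 5 + (√2*√P)/2 = 5 + √2*√P/2)
V = -9/2 (V = -3*(1 + 2)/2 = -3*3/2 = -½*9 = -9/2 ≈ -4.5000)
a(G) = -9/2
W = -27248/341 (W = (-14*1/31 - 15*1/33) - 79 = (-14/31 - 5/11) - 79 = -309/341 - 79 = -27248/341 ≈ -79.906)
(W + a(D(1)))*48 = (-27248/341 - 9/2)*48 = -57565/682*48 = -1381560/341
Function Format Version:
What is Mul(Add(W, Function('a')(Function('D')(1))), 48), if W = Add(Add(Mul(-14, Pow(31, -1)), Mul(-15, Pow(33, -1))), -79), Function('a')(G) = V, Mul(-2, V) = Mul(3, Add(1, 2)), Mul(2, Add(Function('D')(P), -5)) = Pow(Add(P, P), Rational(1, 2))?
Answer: Rational(-1381560, 341) ≈ -4051.5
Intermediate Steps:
Function('D')(P) = Add(5, Mul(Rational(1, 2), Pow(2, Rational(1, 2)), Pow(P, Rational(1, 2)))) (Function('D')(P) = Add(5, Mul(Rational(1, 2), Pow(Add(P, P), Rational(1, 2)))) = Add(5, Mul(Rational(1, 2), Pow(Mul(2, P), Rational(1, 2)))) = Add(5, Mul(Rational(1, 2), Mul(Pow(2, Rational(1, 2)), Pow(P, Rational(1, 2))))) = Add(5, Mul(Rational(1, 2), Pow(2, Rational(1, 2)), Pow(P, Rational(1, 2)))))
V = Rational(-9, 2) (V = Mul(Rational(-1, 2), Mul(3, Add(1, 2))) = Mul(Rational(-1, 2), Mul(3, 3)) = Mul(Rational(-1, 2), 9) = Rational(-9, 2) ≈ -4.5000)
Function('a')(G) = Rational(-9, 2)
W = Rational(-27248, 341) (W = Add(Add(Mul(-14, Rational(1, 31)), Mul(-15, Rational(1, 33))), -79) = Add(Add(Rational(-14, 31), Rational(-5, 11)), -79) = Add(Rational(-309, 341), -79) = Rational(-27248, 341) ≈ -79.906)
Mul(Add(W, Function('a')(Function('D')(1))), 48) = Mul(Add(Rational(-27248, 341), Rational(-9, 2)), 48) = Mul(Rational(-57565, 682), 48) = Rational(-1381560, 341)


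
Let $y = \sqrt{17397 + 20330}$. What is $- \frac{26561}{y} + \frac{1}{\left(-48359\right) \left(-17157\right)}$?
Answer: $\frac{1}{829695363} - \frac{26561 \sqrt{37727}}{37727} \approx -136.75$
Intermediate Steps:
$y = \sqrt{37727} \approx 194.23$
$- \frac{26561}{y} + \frac{1}{\left(-48359\right) \left(-17157\right)} = - \frac{26561}{\sqrt{37727}} + \frac{1}{\left(-48359\right) \left(-17157\right)} = - 26561 \frac{\sqrt{37727}}{37727} - - \frac{1}{829695363} = - \frac{26561 \sqrt{37727}}{37727} + \frac{1}{829695363} = \frac{1}{829695363} - \frac{26561 \sqrt{37727}}{37727}$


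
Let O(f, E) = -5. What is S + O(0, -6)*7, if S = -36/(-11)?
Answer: -349/11 ≈ -31.727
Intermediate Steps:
S = 36/11 (S = -36*(-1/11) = 36/11 ≈ 3.2727)
S + O(0, -6)*7 = 36/11 - 5*7 = 36/11 - 35 = -349/11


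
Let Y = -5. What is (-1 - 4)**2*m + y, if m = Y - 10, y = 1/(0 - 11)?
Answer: -4126/11 ≈ -375.09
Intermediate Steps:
y = -1/11 (y = 1/(-11) = -1/11 ≈ -0.090909)
m = -15 (m = -5 - 10 = -15)
(-1 - 4)**2*m + y = (-1 - 4)**2*(-15) - 1/11 = (-5)**2*(-15) - 1/11 = 25*(-15) - 1/11 = -375 - 1/11 = -4126/11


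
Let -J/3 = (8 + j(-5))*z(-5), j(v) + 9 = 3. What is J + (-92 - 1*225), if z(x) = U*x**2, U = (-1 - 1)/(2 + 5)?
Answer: -1919/7 ≈ -274.14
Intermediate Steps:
j(v) = -6 (j(v) = -9 + 3 = -6)
U = -2/7 ≈ -0.28571
z(x) = -2*x**2/7
J = 300/7 (J = -3*(8 - 6)*(-2/7*(-5)**2) = -6*(-2/7*25) = -6*(-50)/7 = -3*(-100/7) = 300/7 ≈ 42.857)
J + (-92 - 1*225) = 300/7 + (-92 - 1*225) = 300/7 + (-92 - 225) = 300/7 - 317 = -1919/7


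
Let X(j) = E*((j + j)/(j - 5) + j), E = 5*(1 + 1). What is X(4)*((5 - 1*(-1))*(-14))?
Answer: 3360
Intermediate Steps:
E = 10 (E = 5*2 = 10)
X(j) = 10*j + 20*j/(-5 + j) (X(j) = 10*((j + j)/(j - 5) + j) = 10*((2*j)/(-5 + j) + j) = 10*(2*j/(-5 + j) + j) = 10*(j + 2*j/(-5 + j)) = 10*j + 20*j/(-5 + j))
X(4)*((5 - 1*(-1))*(-14)) = (10*4*(-3 + 4)/(-5 + 4))*((5 - 1*(-1))*(-14)) = (10*4*1/(-1))*((5 + 1)*(-14)) = (10*4*(-1)*1)*(6*(-14)) = -40*(-84) = 3360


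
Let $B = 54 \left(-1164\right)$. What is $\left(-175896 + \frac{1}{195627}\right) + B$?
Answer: $- \frac{46706337503}{195627} \approx -2.3875 \cdot 10^{5}$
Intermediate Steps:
$B = -62856$
$\left(-175896 + \frac{1}{195627}\right) + B = \left(-175896 + \frac{1}{195627}\right) - 62856 = - \frac{34410006791}{195627} - 62856 = - \frac{46706337503}{195627}$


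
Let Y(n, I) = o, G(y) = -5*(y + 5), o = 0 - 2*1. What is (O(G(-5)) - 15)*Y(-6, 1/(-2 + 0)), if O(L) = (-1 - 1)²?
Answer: 22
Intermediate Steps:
o = -2 (o = 0 - 2 = -2)
G(y) = -25 - 5*y (G(y) = -5*(5 + y) = -25 - 5*y)
Y(n, I) = -2
O(L) = 4 (O(L) = (-2)² = 4)
(O(G(-5)) - 15)*Y(-6, 1/(-2 + 0)) = (4 - 15)*(-2) = -11*(-2) = 22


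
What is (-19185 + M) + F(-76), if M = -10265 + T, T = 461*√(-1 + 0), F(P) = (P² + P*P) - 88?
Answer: -17986 + 461*I ≈ -17986.0 + 461.0*I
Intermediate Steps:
F(P) = -88 + 2*P² (F(P) = (P² + P²) - 88 = 2*P² - 88 = -88 + 2*P²)
T = 461*I (T = 461*√(-1) = 461*I ≈ 461.0*I)
M = -10265 + 461*I ≈ -10265.0 + 461.0*I
(-19185 + M) + F(-76) = (-19185 + (-10265 + 461*I)) + (-88 + 2*(-76)²) = (-29450 + 461*I) + (-88 + 2*5776) = (-29450 + 461*I) + (-88 + 11552) = (-29450 + 461*I) + 11464 = -17986 + 461*I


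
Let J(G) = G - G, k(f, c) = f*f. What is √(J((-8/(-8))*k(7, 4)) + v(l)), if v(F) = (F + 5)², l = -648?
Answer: 643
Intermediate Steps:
k(f, c) = f²
v(F) = (5 + F)²
J(G) = 0
√(J((-8/(-8))*k(7, 4)) + v(l)) = √(0 + (5 - 648)²) = √(0 + (-643)²) = √(0 + 413449) = √413449 = 643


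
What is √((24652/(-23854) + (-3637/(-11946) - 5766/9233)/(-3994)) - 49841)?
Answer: I*√343989361824195883638903820774192101/2627088057058542 ≈ 223.25*I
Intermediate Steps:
√((24652/(-23854) + (-3637/(-11946) - 5766/9233)/(-3994)) - 49841) = √((24652*(-1/23854) + (-3637*(-1/11946) - 5766*1/9233)*(-1/3994)) - 49841) = √((-12326/11927 + (3637/11946 - 5766/9233)*(-1/3994)) - 49841) = √((-12326/11927 - 35300215/110297418*(-1/3994)) - 49841) = √((-12326/11927 + 35300215/440527887492) - 49841) = √(-5429525715562087/5254176114117084 - 49841) = √(-261878821229425145731/5254176114117084) = I*√343989361824195883638903820774192101/2627088057058542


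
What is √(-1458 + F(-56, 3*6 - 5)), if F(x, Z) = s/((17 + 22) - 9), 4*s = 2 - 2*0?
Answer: I*√1312185/30 ≈ 38.184*I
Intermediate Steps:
s = ½ (s = (2 - 2*0)/4 = (2 + 0)/4 = (¼)*2 = ½ ≈ 0.50000)
F(x, Z) = 1/60 (F(x, Z) = 1/(2*((17 + 22) - 9)) = 1/(2*(39 - 9)) = (½)/30 = (½)*(1/30) = 1/60)
√(-1458 + F(-56, 3*6 - 5)) = √(-1458 + 1/60) = √(-87479/60) = I*√1312185/30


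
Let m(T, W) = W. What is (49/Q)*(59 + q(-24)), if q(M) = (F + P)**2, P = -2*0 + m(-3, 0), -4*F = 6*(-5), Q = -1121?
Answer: -22589/4484 ≈ -5.0377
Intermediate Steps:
F = 15/2 (F = -3*(-5)/2 = -1/4*(-30) = 15/2 ≈ 7.5000)
P = 0 (P = -2*0 + 0 = 0 + 0 = 0)
q(M) = 225/4 (q(M) = (15/2 + 0)**2 = (15/2)**2 = 225/4)
(49/Q)*(59 + q(-24)) = (49/(-1121))*(59 + 225/4) = (49*(-1/1121))*(461/4) = -49/1121*461/4 = -22589/4484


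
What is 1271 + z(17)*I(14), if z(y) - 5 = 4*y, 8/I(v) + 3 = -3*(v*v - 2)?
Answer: 742951/585 ≈ 1270.0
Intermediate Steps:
I(v) = 8/(3 - 3*v**2) (I(v) = 8/(-3 - 3*(v*v - 2)) = 8/(-3 - 3*(v**2 - 2)) = 8/(-3 - 3*(-2 + v**2)) = 8/(-3 + (6 - 3*v**2)) = 8/(3 - 3*v**2))
z(y) = 5 + 4*y
1271 + z(17)*I(14) = 1271 + (5 + 4*17)*(-8/(-3 + 3*14**2)) = 1271 + (5 + 68)*(-8/(-3 + 3*196)) = 1271 + 73*(-8/(-3 + 588)) = 1271 + 73*(-8/585) = 1271 - 584/585 = 742951/585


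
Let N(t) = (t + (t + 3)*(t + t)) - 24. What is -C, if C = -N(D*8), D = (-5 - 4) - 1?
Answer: 12216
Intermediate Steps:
D = -10 (D = -9 - 1 = -10)
N(t) = -24 + t + 2*t*(3 + t) (N(t) = (t + (3 + t)*(2*t)) - 24 = (t + 2*t*(3 + t)) - 24 = -24 + t + 2*t*(3 + t))
C = -12216 (C = -(-24 + 2*(-10*8)² + 7*(-10*8)) = -(-24 + 2*(-80)² + 7*(-80)) = -(-24 + 2*6400 - 560) = -(-24 + 12800 - 560) = -1*12216 = -12216)
-C = -1*(-12216) = 12216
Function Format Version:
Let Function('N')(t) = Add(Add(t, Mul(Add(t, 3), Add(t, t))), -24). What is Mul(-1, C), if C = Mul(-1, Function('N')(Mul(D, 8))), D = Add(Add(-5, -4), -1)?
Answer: 12216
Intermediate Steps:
D = -10 (D = Add(-9, -1) = -10)
Function('N')(t) = Add(-24, t, Mul(2, t, Add(3, t))) (Function('N')(t) = Add(Add(t, Mul(Add(3, t), Mul(2, t))), -24) = Add(Add(t, Mul(2, t, Add(3, t))), -24) = Add(-24, t, Mul(2, t, Add(3, t))))
C = -12216 (C = Mul(-1, Add(-24, Mul(2, Pow(Mul(-10, 8), 2)), Mul(7, Mul(-10, 8)))) = Mul(-1, Add(-24, Mul(2, Pow(-80, 2)), Mul(7, -80))) = Mul(-1, Add(-24, Mul(2, 6400), -560)) = Mul(-1, Add(-24, 12800, -560)) = Mul(-1, 12216) = -12216)
Mul(-1, C) = Mul(-1, -12216) = 12216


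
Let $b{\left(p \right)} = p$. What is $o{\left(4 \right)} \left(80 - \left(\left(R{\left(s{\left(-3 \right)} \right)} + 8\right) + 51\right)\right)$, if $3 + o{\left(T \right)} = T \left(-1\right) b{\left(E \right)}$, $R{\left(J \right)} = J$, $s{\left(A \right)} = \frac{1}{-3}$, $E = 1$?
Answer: $- \frac{448}{3} \approx -149.33$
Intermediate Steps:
$s{\left(A \right)} = - \frac{1}{3}$
$o{\left(T \right)} = -3 - T$ ($o{\left(T \right)} = -3 + T \left(-1\right) 1 = -3 + - T 1 = -3 - T$)
$o{\left(4 \right)} \left(80 - \left(\left(R{\left(s{\left(-3 \right)} \right)} + 8\right) + 51\right)\right) = \left(-3 - 4\right) \left(80 - \left(\left(- \frac{1}{3} + 8\right) + 51\right)\right) = \left(-3 - 4\right) \left(80 - \left(\frac{23}{3} + 51\right)\right) = - 7 \left(80 - \frac{176}{3}\right) = \left(-7\right) \frac{64}{3} = - \frac{448}{3}$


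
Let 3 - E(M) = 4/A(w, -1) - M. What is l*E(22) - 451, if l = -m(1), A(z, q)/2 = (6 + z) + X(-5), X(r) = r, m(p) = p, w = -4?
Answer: -1430/3 ≈ -476.67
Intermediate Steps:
A(z, q) = 2 + 2*z (A(z, q) = 2*((6 + z) - 5) = 2*(1 + z) = 2 + 2*z)
l = -1 (l = -1*1 = -1)
E(M) = 11/3 + M (E(M) = 3 - (4/(2 + 2*(-4)) - M) = 3 - (4/(2 - 8) - M) = 3 - (4/(-6) - M) = 3 - (4*(-⅙) - M) = 3 - (-⅔ - M) = 3 + (⅔ + M) = 11/3 + M)
l*E(22) - 451 = -(11/3 + 22) - 451 = -1*77/3 - 451 = -77/3 - 451 = -1430/3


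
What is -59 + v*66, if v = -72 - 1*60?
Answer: -8771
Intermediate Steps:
v = -132 (v = -72 - 60 = -132)
-59 + v*66 = -59 - 132*66 = -59 - 8712 = -8771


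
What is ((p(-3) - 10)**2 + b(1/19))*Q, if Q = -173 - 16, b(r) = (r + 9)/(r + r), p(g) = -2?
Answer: -43470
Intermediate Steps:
b(r) = (9 + r)/(2*r) (b(r) = (9 + r)/((2*r)) = (9 + r)*(1/(2*r)) = (9 + r)/(2*r))
Q = -189
((p(-3) - 10)**2 + b(1/19))*Q = ((-2 - 10)**2 + (9 + 1/19)/(2*(1/19)))*(-189) = ((-12)**2 + (9 + 1/19)/(2*(1/19)))*(-189) = (144 + (1/2)*19*(172/19))*(-189) = (144 + 86)*(-189) = 230*(-189) = -43470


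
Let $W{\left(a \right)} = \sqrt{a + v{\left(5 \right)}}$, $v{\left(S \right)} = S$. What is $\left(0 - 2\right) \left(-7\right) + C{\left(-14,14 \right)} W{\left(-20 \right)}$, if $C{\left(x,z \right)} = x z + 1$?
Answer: $14 - 195 i \sqrt{15} \approx 14.0 - 755.23 i$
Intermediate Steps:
$C{\left(x,z \right)} = 1 + x z$
$W{\left(a \right)} = \sqrt{5 + a}$ ($W{\left(a \right)} = \sqrt{a + 5} = \sqrt{5 + a}$)
$\left(0 - 2\right) \left(-7\right) + C{\left(-14,14 \right)} W{\left(-20 \right)} = \left(0 - 2\right) \left(-7\right) + \left(1 - 196\right) \sqrt{5 - 20} = \left(0 - 2\right) \left(-7\right) + \left(1 - 196\right) \sqrt{-15} = \left(-2\right) \left(-7\right) - 195 i \sqrt{15} = 14 - 195 i \sqrt{15}$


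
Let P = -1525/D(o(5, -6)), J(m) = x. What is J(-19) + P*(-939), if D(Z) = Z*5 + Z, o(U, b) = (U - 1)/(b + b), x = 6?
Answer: -1431963/2 ≈ -7.1598e+5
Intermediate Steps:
J(m) = 6
o(U, b) = (-1 + U)/(2*b) (o(U, b) = (-1 + U)/((2*b)) = (-1 + U)*(1/(2*b)) = (-1 + U)/(2*b))
D(Z) = 6*Z (D(Z) = 5*Z + Z = 6*Z)
P = 1525/2 (P = -1525*(-2/(-1 + 5)) = -1525/(6*((½)*(-⅙)*4)) = -1525/(6*(-⅓)) = -1525/(-2) = -1525*(-½) = 1525/2 ≈ 762.50)
J(-19) + P*(-939) = 6 + (1525/2)*(-939) = 6 - 1431975/2 = -1431963/2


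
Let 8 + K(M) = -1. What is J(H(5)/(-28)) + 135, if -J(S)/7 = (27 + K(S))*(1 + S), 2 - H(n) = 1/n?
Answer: 171/10 ≈ 17.100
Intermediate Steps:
K(M) = -9 (K(M) = -8 - 1 = -9)
H(n) = 2 - 1/n
J(S) = -126 - 126*S (J(S) = -7*(27 - 9)*(1 + S) = -126*(1 + S) = -7*(18 + 18*S) = -126 - 126*S)
J(H(5)/(-28)) + 135 = (-126 - 126*(2 - 1/5)/(-28)) + 135 = (-126 - 126*(2 - 1*⅕)*(-1)/28) + 135 = (-126 - 126*(2 - ⅕)*(-1)/28) + 135 = (-126 - 1134*(-1)/(5*28)) + 135 = (-126 - 126*(-9/140)) + 135 = (-126 + 81/10) + 135 = -1179/10 + 135 = 171/10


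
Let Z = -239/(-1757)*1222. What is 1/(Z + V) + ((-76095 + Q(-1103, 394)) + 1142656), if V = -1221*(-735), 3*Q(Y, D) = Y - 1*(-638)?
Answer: 1681813282953075/1577085353 ≈ 1.0664e+6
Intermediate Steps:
Q(Y, D) = 638/3 + Y/3 (Q(Y, D) = (Y - 1*(-638))/3 = (Y + 638)/3 = (638 + Y)/3 = 638/3 + Y/3)
Z = 292058/1757 (Z = -239*(-1/1757)*1222 = (239/1757)*1222 = 292058/1757 ≈ 166.23)
V = 897435
1/(Z + V) + ((-76095 + Q(-1103, 394)) + 1142656) = 1/(292058/1757 + 897435) + ((-76095 + (638/3 + (1/3)*(-1103))) + 1142656) = 1/(1577085353/1757) + ((-76095 + (638/3 - 1103/3)) + 1142656) = 1757/1577085353 + ((-76095 - 155) + 1142656) = 1757/1577085353 + (-76250 + 1142656) = 1757/1577085353 + 1066406 = 1681813282953075/1577085353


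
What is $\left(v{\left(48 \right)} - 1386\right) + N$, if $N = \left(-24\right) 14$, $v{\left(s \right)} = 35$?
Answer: $-1687$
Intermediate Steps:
$N = -336$
$\left(v{\left(48 \right)} - 1386\right) + N = \left(35 - 1386\right) - 336 = -1351 - 336 = -1687$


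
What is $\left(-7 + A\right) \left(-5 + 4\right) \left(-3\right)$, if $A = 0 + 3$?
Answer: $-12$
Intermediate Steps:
$A = 3$
$\left(-7 + A\right) \left(-5 + 4\right) \left(-3\right) = \left(-7 + 3\right) \left(-5 + 4\right) \left(-3\right) = - 4 \left(\left(-1\right) \left(-3\right)\right) = \left(-4\right) 3 = -12$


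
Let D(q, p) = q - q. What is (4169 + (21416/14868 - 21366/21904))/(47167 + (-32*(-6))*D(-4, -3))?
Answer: 169733014993/1920101781528 ≈ 0.088398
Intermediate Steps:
D(q, p) = 0
(4169 + (21416/14868 - 21366/21904))/(47167 + (-32*(-6))*D(-4, -3)) = (4169 + (21416/14868 - 21366/21904))/(47167 - 32*(-6)*0) = (4169 + (21416*(1/14868) - 21366*1/21904))/(47167 + 192*0) = (4169 + (5354/3717 - 10683/10952))/(47167 + 0) = (4169 + 18928297/40708584)/47167 = (169733014993/40708584)*(1/47167) = 169733014993/1920101781528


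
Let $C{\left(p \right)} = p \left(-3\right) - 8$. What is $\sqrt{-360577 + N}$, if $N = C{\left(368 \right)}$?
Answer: $i \sqrt{361689} \approx 601.41 i$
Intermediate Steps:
$C{\left(p \right)} = -8 - 3 p$ ($C{\left(p \right)} = - 3 p - 8 = -8 - 3 p$)
$N = -1112$ ($N = -8 - 1104 = -1112$)
$\sqrt{-360577 + N} = \sqrt{-360577 - 1112} = \sqrt{-361689} = i \sqrt{361689}$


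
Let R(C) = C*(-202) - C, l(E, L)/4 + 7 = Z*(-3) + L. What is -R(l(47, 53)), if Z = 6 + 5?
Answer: 10556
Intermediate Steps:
Z = 11
l(E, L) = -160 + 4*L (l(E, L) = -28 + 4*(11*(-3) + L) = -28 + 4*(-33 + L) = -28 + (-132 + 4*L) = -160 + 4*L)
R(C) = -203*C (R(C) = -202*C - C = -203*C)
-R(l(47, 53)) = -(-203)*(-160 + 4*53) = -(-203)*(-160 + 212) = -(-203)*52 = -1*(-10556) = 10556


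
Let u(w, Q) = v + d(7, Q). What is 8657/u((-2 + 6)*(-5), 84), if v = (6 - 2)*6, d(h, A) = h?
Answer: 8657/31 ≈ 279.26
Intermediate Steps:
v = 24 (v = 4*6 = 24)
u(w, Q) = 31 (u(w, Q) = 24 + 7 = 31)
8657/u((-2 + 6)*(-5), 84) = 8657/31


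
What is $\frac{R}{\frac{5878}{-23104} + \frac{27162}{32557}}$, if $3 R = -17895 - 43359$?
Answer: $- \frac{7679178437952}{218090401} \approx -35211.0$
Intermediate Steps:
$R = -20418$ ($R = \frac{-17895 - 43359}{3} = \frac{1}{3} \left(-61254\right) = -20418$)
$\frac{R}{\frac{5878}{-23104} + \frac{27162}{32557}} = - \frac{20418}{\frac{5878}{-23104} + \frac{27162}{32557}} = - \frac{20418}{5878 \left(- \frac{1}{23104}\right) + 27162 \cdot \frac{1}{32557}} = - \frac{20418}{- \frac{2939}{11552} + \frac{27162}{32557}} = - \frac{20418}{\frac{218090401}{376098464}} = \left(-20418\right) \frac{376098464}{218090401} = - \frac{7679178437952}{218090401}$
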